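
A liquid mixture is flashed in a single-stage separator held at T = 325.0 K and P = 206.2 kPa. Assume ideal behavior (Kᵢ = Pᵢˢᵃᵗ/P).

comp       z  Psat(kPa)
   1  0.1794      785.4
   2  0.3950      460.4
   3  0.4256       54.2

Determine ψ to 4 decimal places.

ψ = 0.5132

Raoult's law: Kᵢ = Pᵢˢᵃᵗ/P = Pᵢˢᵃᵗ/206.2.
  K_1 = 785.4/206.2 = 3.808923, K_2 = 460.4/206.2 = 2.232784, K_3 = 54.2/206.2 = 0.262852
Material balance + equilibrium reduce to Σ zᵢ(Kᵢ−1)/(1+ψ(Kᵢ−1)) = 0.
g(0) = ΣzᵢKᵢ − 1 = 0.6771 and g(1) = 1 − Σzᵢ/Kᵢ = -0.8432, so a root lies in (0, 1).
Newton iteration, ψ⁰ = 0.38:
  ψ = 0.3800: g = 0.13955, g' = -1.0558 → ψ = 0.5122
  ψ = 0.5122: g = 0.00111, g' = -1.0605 → ψ = 0.5132
Converged at ψ = 0.5132.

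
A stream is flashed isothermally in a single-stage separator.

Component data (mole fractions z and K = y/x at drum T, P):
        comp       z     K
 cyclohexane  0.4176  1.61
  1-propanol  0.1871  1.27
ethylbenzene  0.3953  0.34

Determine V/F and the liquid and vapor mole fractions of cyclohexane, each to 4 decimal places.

Material balance + equilibrium reduce to Σ zᵢ(Kᵢ−1)/(1+V/F(Kᵢ−1)) = 0.
Feasibility: ΣzᵢKᵢ = 1.0444, Σzᵢ/Kᵢ = 1.5693 — both > 1, two phases present.
Iterate (Newton) starting at V/F = 0.5:
  V/F = 0.5000: g = -0.14969, g' = -0.4854 → V/F = 0.1916
  V/F = 0.1916: g = -0.02256, g' = -0.3626 → V/F = 0.1294
  V/F = 0.1294: g = -0.00035, g' = -0.3521 → V/F = 0.1284
Converged at V/F = 0.1284.
Compositions from xᵢ = zᵢ/(1+V/F(Kᵢ−1)), yᵢ = Kᵢxᵢ:
  cyclohexane: x = 0.3873, y = 0.6235
  1-propanol: x = 0.1808, y = 0.2297
  ethylbenzene: x = 0.4319, y = 0.1468

V/F = 0.1284, x_cyclohexane = 0.3873, y_cyclohexane = 0.6235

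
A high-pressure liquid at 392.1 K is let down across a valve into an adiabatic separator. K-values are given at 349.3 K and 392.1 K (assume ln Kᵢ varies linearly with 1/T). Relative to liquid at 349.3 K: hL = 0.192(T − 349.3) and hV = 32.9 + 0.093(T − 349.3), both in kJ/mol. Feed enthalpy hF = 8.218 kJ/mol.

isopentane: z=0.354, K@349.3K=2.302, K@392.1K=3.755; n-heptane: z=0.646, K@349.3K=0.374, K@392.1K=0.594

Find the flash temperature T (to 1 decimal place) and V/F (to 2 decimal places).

T = 358.6 K, V/F = 0.20

Adiabatic flash: solve Rachford–Rice at each trial T, then check hF = ψ·hV(T) + (1−ψ)·hL(T).
  T = 349.3 K: K = (2.302, 0.374), RR gives ψ = 0.069, H_out = 2.281 kJ/mol
  T = 392.1 K: K = (3.755, 0.594), RR gives ψ = 0.637, H_out = 26.488 kJ/mol
  T = 370.7 K: K = (2.982, 0.478), RR gives ψ = 0.352, H_out = 14.937 kJ/mol
  T = 360.0 K: K = (2.630, 0.424), RR gives ψ = 0.219, H_out = 9.012 kJ/mol
  T = 354.6 K: K = (2.462, 0.398), RR gives ψ = 0.146, H_out = 5.760 kJ/mol
  T = 357.3 K: K = (2.545, 0.411), RR gives ψ = 0.183, H_out = 7.416 kJ/mol
  T = 358.6 K: K = (2.586, 0.417), RR gives ψ = 0.200, H_out = 8.191 kJ/mol
Linear interpolation between T = 358.6 (H_out = 8.191) and T = 360.0 (H_out = 9.012) on hF = 8.218 gives T ≈ 358.6 K, at which ψ = 0.20.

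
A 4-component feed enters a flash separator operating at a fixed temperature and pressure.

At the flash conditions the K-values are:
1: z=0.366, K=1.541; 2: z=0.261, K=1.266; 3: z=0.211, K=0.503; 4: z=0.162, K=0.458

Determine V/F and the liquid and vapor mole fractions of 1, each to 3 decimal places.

Material balance + equilibrium reduce to Σ zᵢ(Kᵢ−1)/(1+V/F(Kᵢ−1)) = 0.
Check two-phase: ΣzᵢKᵢ = 1.075 > 1 and Σzᵢ/Kᵢ = 1.217 > 1, so g(0) = 0.075 > 0 and g(1) = -0.217 < 0.
Newton–Raphson from V/F = 0.5:
  V/F = 0.500: g = -0.0429, g' = -0.263 → V/F = 0.337
  V/F = 0.337: g = -0.0021, g' = -0.239 → V/F = 0.328
Converged at V/F = 0.328.
Compositions from xᵢ = zᵢ/(1+V/F(Kᵢ−1)), yᵢ = Kᵢxᵢ:
  1: x = 0.311, y = 0.479
  2: x = 0.240, y = 0.304
  3: x = 0.252, y = 0.127
  4: x = 0.197, y = 0.090

V/F = 0.328, x_1 = 0.311, y_1 = 0.479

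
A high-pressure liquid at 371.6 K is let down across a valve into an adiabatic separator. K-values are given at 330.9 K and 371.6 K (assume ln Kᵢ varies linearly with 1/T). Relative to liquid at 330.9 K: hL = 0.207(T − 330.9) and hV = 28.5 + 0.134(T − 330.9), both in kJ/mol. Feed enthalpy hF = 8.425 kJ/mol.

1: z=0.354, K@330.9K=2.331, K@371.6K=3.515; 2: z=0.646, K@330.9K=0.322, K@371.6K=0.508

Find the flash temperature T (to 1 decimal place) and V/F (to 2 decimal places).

T = 345.2 K, V/F = 0.20

Adiabatic flash: solve Rachford–Rice at each trial T, then check hF = ψ·hV(T) + (1−ψ)·hL(T).
  T = 330.9 K: K = (2.331, 0.322), RR gives ψ = 0.037, H_out = 1.048 kJ/mol
  T = 371.6 K: K = (3.515, 0.508), RR gives ψ = 0.463, H_out = 20.236 kJ/mol
  T = 351.2 K: K = (2.895, 0.410), RR gives ψ = 0.259, H_out = 11.193 kJ/mol
  T = 341.0 K: K = (2.605, 0.364), RR gives ψ = 0.154, H_out = 6.374 kJ/mol
  T = 346.1 K: K = (2.748, 0.387), RR gives ψ = 0.208, H_out = 8.833 kJ/mol
  T = 343.6 K: K = (2.678, 0.376), RR gives ψ = 0.182, H_out = 7.642 kJ/mol
  T = 344.9 K: K = (2.714, 0.381), RR gives ψ = 0.195, H_out = 8.265 kJ/mol
Linear interpolation between T = 344.9 (H_out = 8.265) and T = 346.1 (H_out = 8.833) on hF = 8.425 gives T ≈ 345.2 K, at which ψ = 0.20.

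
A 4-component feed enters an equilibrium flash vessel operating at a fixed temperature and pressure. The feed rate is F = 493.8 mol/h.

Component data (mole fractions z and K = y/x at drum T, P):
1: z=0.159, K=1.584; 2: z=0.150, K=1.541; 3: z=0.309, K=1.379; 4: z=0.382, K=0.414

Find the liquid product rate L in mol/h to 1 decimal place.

Let ψ = V/F and solve Σ zᵢ(Kᵢ−1)/(1+ψ(Kᵢ−1)) = 0.
Feasibility: ΣzᵢKᵢ = 1.067, Σzᵢ/Kᵢ = 1.344 — both > 1, two phases present.
Newton–Raphson from ψ = 0.4:
  ψ = 0.400: g = -0.0487, g' = -0.323 → ψ = 0.249
  ψ = 0.249: g = -0.0025, g' = -0.292 → ψ = 0.240
Converged at ψ = 0.240.
Then V = ψ·F = 0.2404·493.8 = 118.7 mol/h and L = F − V = 375.1 mol/h.

L = 375.1 mol/h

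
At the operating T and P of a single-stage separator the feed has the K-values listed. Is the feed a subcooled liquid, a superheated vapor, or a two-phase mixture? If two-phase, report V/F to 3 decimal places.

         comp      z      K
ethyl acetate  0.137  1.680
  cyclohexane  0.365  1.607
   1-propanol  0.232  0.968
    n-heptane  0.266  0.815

ΣzᵢKᵢ = 1.258; Σzᵢ/Kᵢ = 0.875.
Since Σzᵢ/Kᵢ < 1 the mixture is above its dew point — single vapor phase.

superheated vapor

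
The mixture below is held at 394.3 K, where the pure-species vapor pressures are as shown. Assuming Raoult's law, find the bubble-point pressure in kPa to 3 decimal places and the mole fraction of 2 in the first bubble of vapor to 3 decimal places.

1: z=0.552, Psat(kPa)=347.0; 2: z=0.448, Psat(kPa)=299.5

At the bubble point ψ → 0, so ΣzᵢKᵢ = 1 with Kᵢ = Pᵢˢᵃᵗ/P ⇒ P = ΣzᵢPᵢˢᵃᵗ.
P = 0.552·347.0 + 0.448·299.5 = 325.720 kPa
yᵢ = zᵢPᵢˢᵃᵗ/P ⇒ y_2 = 0.448·299.5/325.720 = 0.412

Pbub = 325.720 kPa, y_2 = 0.412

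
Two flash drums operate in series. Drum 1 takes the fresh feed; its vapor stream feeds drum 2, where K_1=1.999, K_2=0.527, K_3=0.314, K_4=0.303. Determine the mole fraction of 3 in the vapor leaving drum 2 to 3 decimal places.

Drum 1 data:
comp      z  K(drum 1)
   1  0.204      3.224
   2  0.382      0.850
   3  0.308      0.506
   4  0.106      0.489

Drum 1:
Newton iteration, ψ₁⁰ = 0.5:
  ψ₁ = 0.500: g = -0.1219, g' = -0.419 → ψ₁ = 0.209
  ψ₁ = 0.209: g = 0.0204, g' = -0.608 → ψ₁ = 0.242
  ψ₁ = 0.242: g = 0.0007, g' = -0.568 → ψ₁ = 0.244
Converged at ψ₁ = 0.244.
Drum-1 compositions:
  1: x = 0.132, y = 0.427
  2: x = 0.396, y = 0.337
  3: x = 0.350, y = 0.177
  4: x = 0.121, y = 0.059
Drum-2 feed = drum-1 vapor: z₂ = (0.4266, 0.3370, 0.1772, 0.0592).
Drum 2:
Rachford–Rice: g(ψ₂) = Σ zᵢ(Kᵢ−1)/(1+ψ₂(Kᵢ−1)) = 0.
Feasibility: ΣzᵢKᵢ = 1.104, Σzᵢ/Kᵢ = 1.613 — both > 1, two phases present.
Iterate (Newton) starting at ψ₂ = 0.66:
  ψ₂ = 0.660: g = -0.2734, g' = -0.691 → ψ₂ = 0.264
  ψ₂ = 0.264: g = -0.0441, g' = -0.533 → ψ₂ = 0.182
Converged at ψ₂ = 0.182.
  1: x = 0.361, y = 0.722
  2: x = 0.369, y = 0.194
  3: x = 0.202, y = 0.064
  4: x = 0.068, y = 0.021

y_3 (drum 2) = 0.064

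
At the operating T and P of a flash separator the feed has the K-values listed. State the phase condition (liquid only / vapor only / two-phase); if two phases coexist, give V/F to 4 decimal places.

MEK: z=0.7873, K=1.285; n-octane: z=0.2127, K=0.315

two-phase, V/F = 0.4030

ΣzᵢKᵢ = 1.0787; Σzᵢ/Kᵢ = 1.2879.
Both exceed 1, so a two-phase solution exists.
Material balance + equilibrium reduce to Σ zᵢ(Kᵢ−1)/(1+ψ(Kᵢ−1)) = 0.
Iterate (Newton) starting at ψ = 0.5:
  ψ = 0.5000: g = -0.02520, g' = -0.2799 → ψ = 0.4099
  ψ = 0.4099: g = -0.00168, g' = -0.2442 → ψ = 0.4031
  ψ = 0.4031: g = -0.00001, g' = -0.2419 → ψ = 0.4030
Converged at ψ = 0.4030.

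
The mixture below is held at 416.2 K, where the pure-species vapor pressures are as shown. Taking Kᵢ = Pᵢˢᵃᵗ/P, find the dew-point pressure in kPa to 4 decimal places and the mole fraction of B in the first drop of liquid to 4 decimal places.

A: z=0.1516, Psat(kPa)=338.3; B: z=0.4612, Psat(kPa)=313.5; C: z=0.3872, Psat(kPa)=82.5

At the dew point ψ → 1, so Σzᵢ/Kᵢ = 1 with Kᵢ = Pᵢˢᵃᵗ/P ⇒ 1/P = Σzᵢ/Pᵢˢᵃᵗ.
1/P = 0.1516/338.3 + 0.4612/313.5 + 0.3872/82.5 = 0.0066126 ⇒ P = 151.2267 kPa
xᵢ = zᵢP/Pᵢˢᵃᵗ ⇒ x_B = 0.4612·151.2267/313.5 = 0.2225

Pdew = 151.2267 kPa, x_B = 0.2225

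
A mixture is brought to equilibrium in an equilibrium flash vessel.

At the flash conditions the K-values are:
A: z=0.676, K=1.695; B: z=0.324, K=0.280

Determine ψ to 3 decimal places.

ψ = 0.473

Binary case is linear: z₁(K₁−1)(1+ψ(K₂−1)) + z₂(K₂−1)(1+ψ(K₁−1)) = 0
⇒ ψ = [z₁(K₁−1)+z₂(K₂−1)] / [−(K₁−1)(K₂−1)] = 0.2365/0.5004 = 0.473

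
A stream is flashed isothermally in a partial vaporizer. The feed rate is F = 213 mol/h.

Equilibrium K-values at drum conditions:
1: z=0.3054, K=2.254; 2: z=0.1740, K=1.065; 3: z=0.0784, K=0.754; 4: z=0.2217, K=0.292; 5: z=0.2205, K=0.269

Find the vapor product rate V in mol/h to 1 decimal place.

V = 17.7 mol/h

Material balance + equilibrium reduce to Σ zᵢ(Kᵢ−1)/(1+V/F(Kᵢ−1)) = 0.
Feasibility: ΣzᵢKᵢ = 1.0568, Σzᵢ/Kᵢ = 1.9818 — both > 1, two phases present.
Newton–Raphson from V/F = 0.5:
  V/F = 0.5000: g = -0.27267, g' = -0.7472 → V/F = 0.1351
  V/F = 0.1351: g = -0.03367, g' = -0.6379 → V/F = 0.0823
  V/F = 0.0823: g = 0.00051, g' = -0.6590 → V/F = 0.0831
Converged at V/F = 0.0831.
Then V = V/F·F = 0.0831·213 = 17.7 mol/h and L = F − V = 195.3 mol/h.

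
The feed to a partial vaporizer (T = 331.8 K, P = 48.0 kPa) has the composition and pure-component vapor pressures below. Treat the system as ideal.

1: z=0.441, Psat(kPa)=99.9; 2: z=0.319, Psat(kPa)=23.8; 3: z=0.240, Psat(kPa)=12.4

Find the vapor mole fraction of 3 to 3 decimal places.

Raoult's law: Kᵢ = Pᵢˢᵃᵗ/P = Pᵢˢᵃᵗ/48.0.
  K_1 = 99.9/48.0 = 2.08125, K_2 = 23.8/48.0 = 0.49583, K_3 = 12.4/48.0 = 0.25833
Material balance + equilibrium reduce to Σ zᵢ(Kᵢ−1)/(1+ψ(Kᵢ−1)) = 0.
g(0) = ΣzᵢKᵢ − 1 = 0.138 and g(1) = 1 − Σzᵢ/Kᵢ = -0.784, so a root lies in (0, 1).
Iterate (Newton) starting at ψ = 0.5:
  ψ = 0.500: g = -0.1884, g' = -0.696 → ψ = 0.229
  ψ = 0.229: g = -0.0141, g' = -0.626 → ψ = 0.207
Converged at ψ = 0.207.
Compositions from xᵢ = zᵢ/(1+ψ(Kᵢ−1)), yᵢ = Kᵢxᵢ:
  1: x = 0.360, y = 0.750
  2: x = 0.356, y = 0.177
  3: x = 0.283, y = 0.073

y_3 = 0.073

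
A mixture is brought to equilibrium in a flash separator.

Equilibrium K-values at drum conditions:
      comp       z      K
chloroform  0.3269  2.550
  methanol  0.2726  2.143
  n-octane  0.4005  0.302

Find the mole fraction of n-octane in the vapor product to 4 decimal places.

y_n-octane = 0.1992

Rachford–Rice: g(ψ) = Σ zᵢ(Kᵢ−1)/(1+ψ(Kᵢ−1)) = 0.
g(0) = ΣzᵢKᵢ − 1 = 0.5387 and g(1) = 1 − Σzᵢ/Kᵢ = -0.5816, so a root lies in (0, 1).
Newton–Raphson from ψ = 0.53:
  ψ = 0.5300: g = 0.02852, g' = -0.8664 → ψ = 0.5629
  ψ = 0.5629: g = -0.00030, g' = -0.8853 → ψ = 0.5626
Converged at ψ = 0.5626.
Compositions from xᵢ = zᵢ/(1+ψ(Kᵢ−1)), yᵢ = Kᵢxᵢ:
  chloroform: x = 0.1746, y = 0.4453
  methanol: x = 0.1659, y = 0.3555
  n-octane: x = 0.6595, y = 0.1992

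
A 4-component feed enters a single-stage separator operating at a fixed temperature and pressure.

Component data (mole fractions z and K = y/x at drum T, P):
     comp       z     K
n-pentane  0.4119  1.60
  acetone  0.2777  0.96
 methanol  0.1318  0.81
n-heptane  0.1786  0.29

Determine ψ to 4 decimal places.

ψ = 0.3403

Iterate (Newton) starting at ψ = 0.61:
  ψ = 0.6100: g = -0.08247, g' = -0.3662 → ψ = 0.3848
  ψ = 0.3848: g = -0.01198, g' = -0.2743 → ψ = 0.3411
  ψ = 0.3411: g = -0.00021, g' = -0.2648 → ψ = 0.3403
Converged at ψ = 0.3403.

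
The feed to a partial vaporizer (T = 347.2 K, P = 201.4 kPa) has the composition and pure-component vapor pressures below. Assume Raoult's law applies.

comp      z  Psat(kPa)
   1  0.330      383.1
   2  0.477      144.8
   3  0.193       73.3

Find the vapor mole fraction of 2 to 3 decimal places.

Raoult's law: Kᵢ = Pᵢˢᵃᵗ/P = Pᵢˢᵃᵗ/201.4.
  K_1 = 383.1/201.4 = 1.90218, K_2 = 144.8/201.4 = 0.71897, K_3 = 73.3/201.4 = 0.36395
Material balance + equilibrium reduce to Σ zᵢ(Kᵢ−1)/(1+V/F(Kᵢ−1)) = 0.
Feasibility: ΣzᵢKᵢ = 1.041, Σzᵢ/Kᵢ = 1.367 — both > 1, two phases present.
Newton–Raphson from V/F = 0.37:
  V/F = 0.370: g = -0.0869, g' = -0.331 → V/F = 0.108
  V/F = 0.108: g = 0.0013, g' = -0.353 → V/F = 0.111
Converged at V/F = 0.111.
Compositions from xᵢ = zᵢ/(1+V/F(Kᵢ−1)), yᵢ = Kᵢxᵢ:
  1: x = 0.300, y = 0.570
  2: x = 0.492, y = 0.354
  3: x = 0.208, y = 0.076

y_2 = 0.354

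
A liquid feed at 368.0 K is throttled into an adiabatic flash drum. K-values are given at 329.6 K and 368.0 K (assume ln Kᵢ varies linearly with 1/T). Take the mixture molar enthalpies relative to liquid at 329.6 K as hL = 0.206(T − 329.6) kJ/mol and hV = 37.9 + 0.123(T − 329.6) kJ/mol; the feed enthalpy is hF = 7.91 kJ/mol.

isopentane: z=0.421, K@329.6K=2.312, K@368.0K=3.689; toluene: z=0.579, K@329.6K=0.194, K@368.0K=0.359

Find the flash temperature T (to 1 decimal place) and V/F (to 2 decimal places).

T = 337.3 K, V/F = 0.17

Adiabatic flash: solve Rachford–Rice at each trial T, then check hF = ψ·hV(T) + (1−ψ)·hL(T).
  T = 329.6 K: K = (2.312, 0.194), RR gives ψ = 0.081, H_out = 3.071 kJ/mol
  T = 368.0 K: K = (3.689, 0.359), RR gives ψ = 0.441, H_out = 23.235 kJ/mol
  T = 348.8 K: K = (2.958, 0.268), RR gives ψ = 0.280, H_out = 14.113 kJ/mol
  T = 339.2 K: K = (2.624, 0.229), RR gives ψ = 0.190, H_out = 9.019 kJ/mol
  T = 334.4 K: K = (2.465, 0.211), RR gives ψ = 0.139, H_out = 6.186 kJ/mol
  T = 336.8 K: K = (2.544, 0.220), RR gives ψ = 0.165, H_out = 7.633 kJ/mol
Linear interpolation between T = 336.8 (H_out = 7.633) and T = 339.2 (H_out = 9.019) on hF = 7.91 gives T ≈ 337.3 K, at which ψ = 0.17.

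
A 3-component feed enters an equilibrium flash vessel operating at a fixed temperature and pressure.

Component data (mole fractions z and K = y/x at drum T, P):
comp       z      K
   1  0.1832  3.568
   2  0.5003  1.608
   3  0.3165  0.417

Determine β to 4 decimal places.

β = 0.8216

Newton–Raphson from β = 0.5:
  β = 0.5000: g = 0.17881, g' = -0.5547 → β = 0.8224
  β = 0.8224: g = -0.00050, g' = -0.6039 → β = 0.8216
Converged at β = 0.8216.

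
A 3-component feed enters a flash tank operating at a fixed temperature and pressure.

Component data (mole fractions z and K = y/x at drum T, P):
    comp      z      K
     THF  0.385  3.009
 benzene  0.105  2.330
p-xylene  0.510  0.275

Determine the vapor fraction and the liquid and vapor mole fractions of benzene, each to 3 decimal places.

Rachford–Rice: g(ψ) = Σ zᵢ(Kᵢ−1)/(1+ψ(Kᵢ−1)) = 0.
g(0) = ΣzᵢKᵢ − 1 = 0.543 and g(1) = 1 − Σzᵢ/Kᵢ = -1.028, so a root lies in (0, 1).
Iterate (Newton) starting at ψ = 0.4:
  ψ = 0.400: g = -0.0008, g' = -1.089 → ψ = 0.399
Converged at ψ = 0.399.
Compositions from xᵢ = zᵢ/(1+ψ(Kᵢ−1)), yᵢ = Kᵢxᵢ:
  THF: x = 0.214, y = 0.643
  benzene: x = 0.069, y = 0.160
  p-xylene: x = 0.718, y = 0.197

ψ = 0.399, x_benzene = 0.069, y_benzene = 0.160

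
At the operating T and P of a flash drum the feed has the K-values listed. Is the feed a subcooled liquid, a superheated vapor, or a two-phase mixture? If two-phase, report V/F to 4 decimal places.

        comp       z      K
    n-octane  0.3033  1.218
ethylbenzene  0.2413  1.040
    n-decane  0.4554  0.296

ΣzᵢKᵢ = 0.7552; Σzᵢ/Kᵢ = 2.0195.
Since ΣzᵢKᵢ < 1 the mixture is below its bubble point — single liquid phase.

subcooled liquid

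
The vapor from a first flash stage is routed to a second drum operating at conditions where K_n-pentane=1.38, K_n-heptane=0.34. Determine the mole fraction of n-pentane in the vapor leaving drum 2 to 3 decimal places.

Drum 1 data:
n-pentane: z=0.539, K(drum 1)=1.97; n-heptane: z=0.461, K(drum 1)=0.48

Drum 1:
Material balance + equilibrium reduce to Σ zᵢ(Kᵢ−1)/(1+ψ₁(Kᵢ−1)) = 0.
g(0) = ΣzᵢKᵢ − 1 = 0.283 and g(1) = 1 − Σzᵢ/Kᵢ = -0.234, so a root lies in (0, 1).
Binary case is linear: z₁(K₁−1)(1+ψ₁(K₂−1)) + z₂(K₂−1)(1+ψ₁(K₁−1)) = 0
⇒ ψ₁ = [z₁(K₁−1)+z₂(K₂−1)] / [−(K₁−1)(K₂−1)] = 0.2831/0.5044 = 0.561
Drum-1 compositions:
  n-pentane: x = 0.349, y = 0.688
  n-heptane: x = 0.651, y = 0.312
Drum-2 feed = drum-1 vapor: z₂ = (0.6875, 0.3125).
Drum 2:
Rachford–Rice: g(ψ₂) = Σ zᵢ(Kᵢ−1)/(1+ψ₂(Kᵢ−1)) = 0.
Feasibility: ΣzᵢKᵢ = 1.055, Σzᵢ/Kᵢ = 1.417 — both > 1, two phases present.
Newton iteration, ψ₂⁰ = 0.5:
  ψ₂ = 0.500: g = -0.0883, g' = -0.373 → ψ₂ = 0.264
  ψ₂ = 0.264: g = -0.0122, g' = -0.282 → ψ₂ = 0.220
  ψ₂ = 0.220: g = -0.0002, g' = -0.271 → ψ₂ = 0.219
Converged at ψ₂ = 0.219.
  n-pentane: x = 0.635, y = 0.876
  n-heptane: x = 0.365, y = 0.124

y_n-pentane (drum 2) = 0.876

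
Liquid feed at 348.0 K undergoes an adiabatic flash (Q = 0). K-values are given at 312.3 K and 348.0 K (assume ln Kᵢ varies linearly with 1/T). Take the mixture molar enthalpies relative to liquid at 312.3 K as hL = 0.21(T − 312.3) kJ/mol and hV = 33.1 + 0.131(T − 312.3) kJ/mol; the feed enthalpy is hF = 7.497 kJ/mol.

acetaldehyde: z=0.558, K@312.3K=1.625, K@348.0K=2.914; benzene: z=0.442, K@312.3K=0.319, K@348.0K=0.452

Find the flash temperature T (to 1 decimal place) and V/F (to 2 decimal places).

T = 315.2 K, V/F = 0.21

Adiabatic flash: solve Rachford–Rice at each trial T, then check hF = ψ·hV(T) + (1−ψ)·hL(T).
  T = 312.3 K: K = (1.625, 0.319), RR gives ψ = 0.112, H_out = 3.713 kJ/mol
  T = 348.0 K: K = (2.914, 0.452), RR gives ψ = 0.787, H_out = 31.337 kJ/mol
  T = 330.1 K: K = (2.209, 0.383), RR gives ψ = 0.539, H_out = 20.819 kJ/mol
  T = 321.2 K: K = (1.903, 0.350), RR gives ψ = 0.369, H_out = 13.838 kJ/mol
  T = 316.8 K: K = (1.762, 0.335), RR gives ψ = 0.259, H_out = 9.414 kJ/mol
  T = 314.6 K: K = (1.694, 0.327), RR gives ψ = 0.192, H_out = 6.814 kJ/mol
Linear interpolation between T = 314.6 (H_out = 6.814) and T = 316.8 (H_out = 9.414) on hF = 7.497 gives T ≈ 315.2 K, at which ψ = 0.21.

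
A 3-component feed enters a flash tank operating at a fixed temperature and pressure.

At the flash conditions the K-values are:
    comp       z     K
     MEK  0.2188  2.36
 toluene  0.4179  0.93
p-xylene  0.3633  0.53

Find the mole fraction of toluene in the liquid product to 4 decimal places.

x_toluene = 0.4252

Material balance + equilibrium reduce to Σ zᵢ(Kᵢ−1)/(1+V/F(Kᵢ−1)) = 0.
Feasibility: ΣzᵢKᵢ = 1.0976, Σzᵢ/Kᵢ = 1.2275 — both > 1, two phases present.
Iterate (Newton) starting at V/F = 0.5:
  V/F = 0.5000: g = -0.07639, g' = -0.2827 → V/F = 0.2298
  V/F = 0.2298: g = 0.00556, g' = -0.3379 → V/F = 0.2462
  V/F = 0.2462: g = 0.00005, g' = -0.3319 → V/F = 0.2464
Converged at V/F = 0.2464.
Compositions from xᵢ = zᵢ/(1+V/F(Kᵢ−1)), yᵢ = Kᵢxᵢ:
  MEK: x = 0.1639, y = 0.3868
  toluene: x = 0.4252, y = 0.3955
  p-xylene: x = 0.4109, y = 0.2178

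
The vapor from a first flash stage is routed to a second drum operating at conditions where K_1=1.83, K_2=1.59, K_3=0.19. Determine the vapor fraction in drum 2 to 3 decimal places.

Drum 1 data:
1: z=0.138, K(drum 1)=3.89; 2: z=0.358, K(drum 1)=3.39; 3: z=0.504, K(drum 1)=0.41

Drum 1:
Rachford–Rice: g(ψ₁) = Σ zᵢ(Kᵢ−1)/(1+ψ₁(Kᵢ−1)) = 0.
Check two-phase: ΣzᵢKᵢ = 1.957 > 1 and Σzᵢ/Kᵢ = 1.370 > 1, so g(0) = 0.957 > 0 and g(1) = -0.370 < 0.
Newton–Raphson from ψ₁ = 0.56:
  ψ₁ = 0.560: g = 0.0741, g' = -0.933 → ψ₁ = 0.639
  ψ₁ = 0.639: g = 0.0010, g' = -0.914 → ψ₁ = 0.640
Converged at ψ₁ = 0.640.
Drum-1 compositions:
  1: x = 0.048, y = 0.188
  2: x = 0.141, y = 0.480
  3: x = 0.810, y = 0.332
Drum-2 feed = drum-1 vapor: z₂ = (0.1883, 0.4796, 0.3322).
Drum 2:
Iterate (Newton) starting at ψ₂ = 0.57:
  ψ₂ = 0.570: g = -0.1820, g' = -0.905 → ψ₂ = 0.369
  ψ₂ = 0.369: g = -0.0317, g' = -0.632 → ψ₂ = 0.319
  ψ₂ = 0.319: g = -0.0010, g' = -0.595 → ψ₂ = 0.317
Converged at ψ₂ = 0.317.
  1: x = 0.149, y = 0.273
  2: x = 0.404, y = 0.642
  3: x = 0.447, y = 0.085

V/F (drum 2) = 0.317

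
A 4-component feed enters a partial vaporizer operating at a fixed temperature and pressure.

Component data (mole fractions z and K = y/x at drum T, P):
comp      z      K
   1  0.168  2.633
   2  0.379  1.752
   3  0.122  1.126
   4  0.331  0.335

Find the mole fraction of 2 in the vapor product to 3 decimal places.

Rachford–Rice: g(ψ) = Σ zᵢ(Kᵢ−1)/(1+ψ(Kᵢ−1)) = 0.
Feasibility: ΣzᵢKᵢ = 1.355, Σzᵢ/Kᵢ = 1.377 — both > 1, two phases present.
Iterate (Newton) starting at ψ = 0.41:
  ψ = 0.410: g = 0.0942, g' = -0.564 → ψ = 0.577
  ψ = 0.577: g = -0.0027, g' = -0.610 → ψ = 0.572
Converged at ψ = 0.572.
Compositions from xᵢ = zᵢ/(1+ψ(Kᵢ−1)), yᵢ = Kᵢxᵢ:
  1: x = 0.087, y = 0.229
  2: x = 0.265, y = 0.464
  3: x = 0.114, y = 0.128
  4: x = 0.534, y = 0.179

y_2 = 0.464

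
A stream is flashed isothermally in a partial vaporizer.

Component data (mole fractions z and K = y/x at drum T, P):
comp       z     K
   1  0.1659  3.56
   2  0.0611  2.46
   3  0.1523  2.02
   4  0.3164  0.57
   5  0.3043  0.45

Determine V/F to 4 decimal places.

Rachford–Rice: g(V/F) = Σ zᵢ(Kᵢ−1)/(1+V/F(Kᵢ−1)) = 0.
g(0) = ΣzᵢKᵢ − 1 = 0.3658 and g(1) = 1 − Σzᵢ/Kᵢ = -0.3781, so a root lies in (0, 1).
Newton iteration, V/F⁰ = 0.62:
  V/F = 0.6200: g = -0.13333, g' = -0.5785 → V/F = 0.3895
  V/F = 0.3895: g = 0.00427, g' = -0.6402 → V/F = 0.3962
Converged at V/F = 0.3962.

V/F = 0.3962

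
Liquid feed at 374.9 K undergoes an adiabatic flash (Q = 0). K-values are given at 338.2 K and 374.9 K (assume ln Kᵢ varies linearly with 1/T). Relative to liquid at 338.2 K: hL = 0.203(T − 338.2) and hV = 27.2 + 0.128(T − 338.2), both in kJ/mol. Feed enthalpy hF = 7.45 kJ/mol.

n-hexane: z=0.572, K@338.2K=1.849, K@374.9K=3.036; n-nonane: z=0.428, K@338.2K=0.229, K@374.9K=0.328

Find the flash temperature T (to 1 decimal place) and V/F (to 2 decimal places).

Adiabatic flash: solve Rachford–Rice at each trial T, then check hF = ψ·hV(T) + (1−ψ)·hL(T).
  T = 338.2 K: K = (1.849, 0.229), RR gives ψ = 0.238, H_out = 6.467 kJ/mol
  T = 374.9 K: K = (3.036, 0.328), RR gives ψ = 0.641, H_out = 23.120 kJ/mol
  T = 356.5 K: K = (2.398, 0.276), RR gives ψ = 0.484, H_out = 16.227 kJ/mol
  T = 347.4 K: K = (2.114, 0.252), RR gives ψ = 0.381, H_out = 11.969 kJ/mol
  T = 342.8 K: K = (1.979, 0.241), RR gives ψ = 0.316, H_out = 9.421 kJ/mol
  T = 340.5 K: K = (1.913, 0.235), RR gives ψ = 0.279, H_out = 8.004 kJ/mol
  T = 339.4 K: K = (1.882, 0.232), RR gives ψ = 0.260, H_out = 7.285 kJ/mol
  T = 339.9 K: K = (1.896, 0.233), RR gives ψ = 0.269, H_out = 7.616 kJ/mol
Linear interpolation between T = 339.4 (H_out = 7.285) and T = 339.9 (H_out = 7.616) on hF = 7.45 gives T ≈ 339.6 K, at which ψ = 0.26.

T = 339.6 K, V/F = 0.26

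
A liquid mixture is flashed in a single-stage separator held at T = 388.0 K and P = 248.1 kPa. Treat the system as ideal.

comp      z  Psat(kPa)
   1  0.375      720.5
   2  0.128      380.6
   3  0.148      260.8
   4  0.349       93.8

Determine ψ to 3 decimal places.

ψ = 0.669

Raoult's law: Kᵢ = Pᵢˢᵃᵗ/P = Pᵢˢᵃᵗ/248.1.
  K_1 = 720.5/248.1 = 2.90407, K_2 = 380.6/248.1 = 1.53406, K_3 = 260.8/248.1 = 1.05119, K_4 = 93.8/248.1 = 0.37807
Material balance + equilibrium reduce to Σ zᵢ(Kᵢ−1)/(1+ψ(Kᵢ−1)) = 0.
g(0) = ΣzᵢKᵢ − 1 = 0.573 and g(1) = 1 − Σzᵢ/Kᵢ = -0.276, so a root lies in (0, 1).
Newton iteration, ψ⁰ = 0.5:
  ψ = 0.500: g = 0.1121, g' = -0.664 → ψ = 0.669
Converged at ψ = 0.669.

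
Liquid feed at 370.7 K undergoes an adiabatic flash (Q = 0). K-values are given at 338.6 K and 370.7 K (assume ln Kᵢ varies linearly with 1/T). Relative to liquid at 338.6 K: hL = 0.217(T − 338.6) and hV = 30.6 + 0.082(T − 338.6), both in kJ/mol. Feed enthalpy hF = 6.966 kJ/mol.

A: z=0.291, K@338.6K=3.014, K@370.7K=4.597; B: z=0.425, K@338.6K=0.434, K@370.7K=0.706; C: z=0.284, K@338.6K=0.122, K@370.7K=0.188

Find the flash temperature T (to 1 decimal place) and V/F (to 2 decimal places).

Adiabatic flash: solve Rachford–Rice at each trial T, then check hF = ψ·hV(T) + (1−ψ)·hL(T).
  T = 338.6 K: K = (3.014, 0.434, 0.122), RR gives ψ = 0.068, H_out = 2.083 kJ/mol
  T = 370.7 K: K = (4.597, 0.706, 0.188), RR gives ψ = 0.352, H_out = 16.203 kJ/mol
  T = 354.6 K: K = (3.756, 0.559, 0.153), RR gives ψ = 0.217, H_out = 9.641 kJ/mol
  T = 346.6 K: K = (3.373, 0.494, 0.137), RR gives ψ = 0.146, H_out = 6.051 kJ/mol
  T = 350.6 K: K = (3.561, 0.526, 0.145), RR gives ψ = 0.182, H_out = 7.884 kJ/mol
  T = 348.6 K: K = (3.466, 0.510, 0.141), RR gives ψ = 0.164, H_out = 6.978 kJ/mol
Linear interpolation between T = 346.6 (H_out = 6.051) and T = 348.6 (H_out = 6.978) on hF = 6.966 gives T ≈ 348.6 K, at which ψ = 0.16.

T = 348.6 K, V/F = 0.16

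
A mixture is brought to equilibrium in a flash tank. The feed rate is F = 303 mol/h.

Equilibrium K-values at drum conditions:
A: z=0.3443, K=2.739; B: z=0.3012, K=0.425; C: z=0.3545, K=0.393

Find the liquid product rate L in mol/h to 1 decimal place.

Rachford–Rice: g(V/F) = Σ zᵢ(Kᵢ−1)/(1+V/F(Kᵢ−1)) = 0.
Feasibility: ΣzᵢKᵢ = 1.2104, Σzᵢ/Kᵢ = 1.7364 — both > 1, two phases present.
Newton iteration, V/F⁰ = 0.69:
  V/F = 0.6900: g = -0.38519, g' = -0.8755 → V/F = 0.2500
  V/F = 0.2500: g = -0.03867, g' = -0.8231 → V/F = 0.2031
  V/F = 0.2031: g = 0.00096, g' = -0.8662 → V/F = 0.2042
Converged at V/F = 0.2042.
Then V = V/F·F = 0.2042·303 = 61.9 mol/h and L = F − V = 241.1 mol/h.

L = 241.1 mol/h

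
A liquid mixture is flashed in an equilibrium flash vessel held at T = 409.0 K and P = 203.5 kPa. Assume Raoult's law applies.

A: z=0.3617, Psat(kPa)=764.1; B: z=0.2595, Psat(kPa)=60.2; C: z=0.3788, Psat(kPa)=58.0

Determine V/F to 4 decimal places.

Raoult's law: Kᵢ = Pᵢˢᵃᵗ/P = Pᵢˢᵃᵗ/203.5.
  K_A = 764.1/203.5 = 3.754791, K_B = 60.2/203.5 = 0.295823, K_C = 58.0/203.5 = 0.285012
Rachford–Rice: g(V/F) = Σ zᵢ(Kᵢ−1)/(1+V/F(Kᵢ−1)) = 0.
g(0) = ΣzᵢKᵢ − 1 = 0.5428 and g(1) = 1 − Σzᵢ/Kᵢ = -1.3026, so a root lies in (0, 1).
Iterate (Newton) starting at V/F = 0.6:
  V/F = 0.6000: g = -0.41515, g' = -1.3698 → V/F = 0.2969
  V/F = 0.2969: g = -0.02679, g' = -1.3483 → V/F = 0.2771
  V/F = 0.2771: g = 0.00033, g' = -1.3826 → V/F = 0.2773
Converged at V/F = 0.2773.

V/F = 0.2773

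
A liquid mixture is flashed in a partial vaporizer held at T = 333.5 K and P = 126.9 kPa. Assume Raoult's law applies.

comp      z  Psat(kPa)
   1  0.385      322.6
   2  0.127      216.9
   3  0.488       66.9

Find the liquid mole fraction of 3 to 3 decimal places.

Raoult's law: Kᵢ = Pᵢˢᵃᵗ/P = Pᵢˢᵃᵗ/126.9.
  K_1 = 322.6/126.9 = 2.54216, K_2 = 216.9/126.9 = 1.70922, K_3 = 66.9/126.9 = 0.52719
Let ψ = V/F and solve Σ zᵢ(Kᵢ−1)/(1+ψ(Kᵢ−1)) = 0.
g(0) = ΣzᵢKᵢ − 1 = 0.453 and g(1) = 1 − Σzᵢ/Kᵢ = -0.151, so a root lies in (0, 1).
Iterate (Newton) starting at ψ = 0.5:
  ψ = 0.500: g = 0.0996, g' = -0.514 → ψ = 0.694
  ψ = 0.694: g = 0.0038, g' = -0.484 → ψ = 0.702
Converged at ψ = 0.702.
Compositions from xᵢ = zᵢ/(1+ψ(Kᵢ−1)), yᵢ = Kᵢxᵢ:
  1: x = 0.185, y = 0.470
  2: x = 0.085, y = 0.145
  3: x = 0.730, y = 0.385

x_3 = 0.730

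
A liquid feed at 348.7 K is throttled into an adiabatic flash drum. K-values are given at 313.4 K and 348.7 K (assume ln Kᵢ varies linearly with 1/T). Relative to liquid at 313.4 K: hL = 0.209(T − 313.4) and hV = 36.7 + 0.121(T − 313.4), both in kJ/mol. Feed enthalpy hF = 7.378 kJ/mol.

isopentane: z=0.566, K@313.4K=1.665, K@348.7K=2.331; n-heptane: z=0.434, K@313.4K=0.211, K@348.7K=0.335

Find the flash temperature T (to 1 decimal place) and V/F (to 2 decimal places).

Adiabatic flash: solve Rachford–Rice at each trial T, then check hF = ψ·hV(T) + (1−ψ)·hL(T).
  T = 313.4 K: K = (1.665, 0.211), RR gives ψ = 0.065, H_out = 2.376 kJ/mol
  T = 348.7 K: K = (2.331, 0.335), RR gives ψ = 0.525, H_out = 25.016 kJ/mol
  T = 331.0 K: K = (1.987, 0.269), RR gives ψ = 0.334, H_out = 15.436 kJ/mol
  T = 322.2 K: K = (1.823, 0.239), RR gives ψ = 0.217, H_out = 9.620 kJ/mol
  T = 317.8 K: K = (1.743, 0.225), RR gives ψ = 0.146, H_out = 6.233 kJ/mol
  T = 320.0 K: K = (1.783, 0.232), RR gives ψ = 0.183, H_out = 7.976 kJ/mol
Linear interpolation between T = 317.8 (H_out = 6.233) and T = 320.0 (H_out = 7.976) on hF = 7.378 gives T ≈ 319.2 K, at which ψ = 0.17.

T = 319.2 K, V/F = 0.17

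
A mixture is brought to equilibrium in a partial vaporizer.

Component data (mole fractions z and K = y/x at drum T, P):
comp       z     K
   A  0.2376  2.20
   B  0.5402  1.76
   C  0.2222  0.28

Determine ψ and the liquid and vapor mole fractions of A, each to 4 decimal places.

Rachford–Rice: g(ψ) = Σ zᵢ(Kᵢ−1)/(1+ψ(Kᵢ−1)) = 0.
Check two-phase: ΣzᵢKᵢ = 1.5357 > 1 and Σzᵢ/Kᵢ = 1.2085 > 1, so g(0) = 0.5357 > 0 and g(1) = -0.2085 < 0.
Newton iteration, ψ⁰ = 0.33:
  ψ = 0.3300: g = 0.32263, g' = -0.5732 → ψ = 0.8929
  ψ = 0.8929: g = -0.06575, g' = -1.0936 → ψ = 0.8328
  ψ = 0.8328: g = -0.00551, g' = -0.9211 → ψ = 0.8268
  ψ = 0.8268: g = -0.00004, g' = -0.9071 → ψ = 0.8267
Converged at ψ = 0.8267.
Compositions from xᵢ = zᵢ/(1+ψ(Kᵢ−1)), yᵢ = Kᵢxᵢ:
  A: x = 0.1193, y = 0.2624
  B: x = 0.3318, y = 0.5839
  C: x = 0.5490, y = 0.1537

ψ = 0.8267, x_A = 0.1193, y_A = 0.2624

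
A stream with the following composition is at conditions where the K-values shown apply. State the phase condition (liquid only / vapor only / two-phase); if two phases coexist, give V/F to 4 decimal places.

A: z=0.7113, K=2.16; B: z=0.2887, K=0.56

vapor only

ΣzᵢKᵢ = 1.6981; Σzᵢ/Kᵢ = 0.8448.
Since Σzᵢ/Kᵢ < 1 the mixture is above its dew point — single vapor phase.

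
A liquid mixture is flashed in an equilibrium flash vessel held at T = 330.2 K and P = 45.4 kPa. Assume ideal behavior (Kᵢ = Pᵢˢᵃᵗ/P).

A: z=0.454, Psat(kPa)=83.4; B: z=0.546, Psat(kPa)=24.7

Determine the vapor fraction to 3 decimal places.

Raoult's law: Kᵢ = Pᵢˢᵃᵗ/P = Pᵢˢᵃᵗ/45.4.
  K_A = 83.4/45.4 = 1.83700, K_B = 24.7/45.4 = 0.54405
Rachford–Rice: g(ψ) = Σ zᵢ(Kᵢ−1)/(1+ψ(Kᵢ−1)) = 0.
Check two-phase: ΣzᵢKᵢ = 1.131 > 1 and Σzᵢ/Kᵢ = 1.251 > 1, so g(0) = 0.131 > 0 and g(1) = -0.251 < 0.
Binary case is linear: z₁(K₁−1)(1+ψ(K₂−1)) + z₂(K₂−1)(1+ψ(K₁−1)) = 0
⇒ ψ = [z₁(K₁−1)+z₂(K₂−1)] / [−(K₁−1)(K₂−1)] = 0.1311/0.3816 = 0.343

ψ = 0.343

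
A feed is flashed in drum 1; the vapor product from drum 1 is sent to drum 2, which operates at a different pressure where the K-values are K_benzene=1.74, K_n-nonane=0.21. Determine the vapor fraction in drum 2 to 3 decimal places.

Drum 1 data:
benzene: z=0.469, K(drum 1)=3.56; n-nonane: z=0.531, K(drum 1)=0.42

Drum 1:
Rachford–Rice: g(ψ₁) = Σ zᵢ(Kᵢ−1)/(1+ψ₁(Kᵢ−1)) = 0.
Feasibility: ΣzᵢKᵢ = 1.893, Σzᵢ/Kᵢ = 1.396 — both > 1, two phases present.
Binary case is linear: z₁(K₁−1)(1+ψ₁(K₂−1)) + z₂(K₂−1)(1+ψ₁(K₁−1)) = 0
⇒ ψ₁ = [z₁(K₁−1)+z₂(K₂−1)] / [−(K₁−1)(K₂−1)] = 0.8927/1.4848 = 0.601
Drum-1 compositions:
  benzene: x = 0.185, y = 0.658
  n-nonane: x = 0.815, y = 0.342
Drum-2 feed = drum-1 vapor: z₂ = (0.6576, 0.3424).
Drum 2:
Let ψ₂ = V/F and solve Σ zᵢ(Kᵢ−1)/(1+ψ₂(Kᵢ−1)) = 0.
Feasibility: ΣzᵢKᵢ = 1.216, Σzᵢ/Kᵢ = 2.008 — both > 1, two phases present.
Binary case is linear: z₁(K₁−1)(1+ψ₂(K₂−1)) + z₂(K₂−1)(1+ψ₂(K₁−1)) = 0
⇒ ψ₂ = [z₁(K₁−1)+z₂(K₂−1)] / [−(K₁−1)(K₂−1)] = 0.2161/0.5846 = 0.370
  benzene: x = 0.516, y = 0.898
  n-nonane: x = 0.484, y = 0.102

V/F (drum 2) = 0.370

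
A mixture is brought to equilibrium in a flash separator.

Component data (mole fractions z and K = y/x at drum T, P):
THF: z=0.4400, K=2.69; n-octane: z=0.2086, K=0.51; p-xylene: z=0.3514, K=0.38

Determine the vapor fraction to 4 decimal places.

ψ = 0.4354

Rachford–Rice: g(ψ) = Σ zᵢ(Kᵢ−1)/(1+ψ(Kᵢ−1)) = 0.
Check two-phase: ΣzᵢKᵢ = 1.4235 > 1 and Σzᵢ/Kᵢ = 1.4973 > 1, so g(0) = 0.4235 > 0 and g(1) = -0.4973 < 0.
Iterate (Newton) starting at ψ = 0.5:
  ψ = 0.5000: g = -0.04810, g' = -0.7408 → ψ = 0.4351
  ψ = 0.4351: g = 0.00027, g' = -0.7515 → ψ = 0.4354
Converged at ψ = 0.4354.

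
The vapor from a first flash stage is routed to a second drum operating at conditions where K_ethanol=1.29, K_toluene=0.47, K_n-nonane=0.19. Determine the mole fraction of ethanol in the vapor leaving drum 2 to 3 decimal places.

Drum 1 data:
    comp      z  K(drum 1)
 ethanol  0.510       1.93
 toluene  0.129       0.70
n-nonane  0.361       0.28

y_ethanol (drum 2) = 0.911

Drum 1:
Material balance + equilibrium reduce to Σ zᵢ(Kᵢ−1)/(1+ψ₁(Kᵢ−1)) = 0.
Check two-phase: ΣzᵢKᵢ = 1.176 > 1 and Σzᵢ/Kᵢ = 1.738 > 1, so g(0) = 0.176 > 0 and g(1) = -0.738 < 0.
Iterate (Newton) starting at ψ₁ = 0.48:
  ψ₁ = 0.480: g = -0.1145, g' = -0.664 → ψ₁ = 0.308
  ψ₁ = 0.308: g = -0.0076, g' = -0.590 → ψ₁ = 0.295
Converged at ψ₁ = 0.295.
Drum-1 compositions:
  ethanol: x = 0.400, y = 0.773
  toluene: x = 0.142, y = 0.099
  n-nonane: x = 0.458, y = 0.128
Drum-2 feed = drum-1 vapor: z₂ = (0.7727, 0.0991, 0.1283).
Drum 2:
Let ψ₂ = V/F and solve Σ zᵢ(Kᵢ−1)/(1+ψ₂(Kᵢ−1)) = 0.
Feasibility: ΣzᵢKᵢ = 1.068, Σzᵢ/Kᵢ = 1.485 — both > 1, two phases present.
Iterate (Newton) starting at ψ₂ = 0.48:
  ψ₂ = 0.480: g = -0.0437, g' = -0.325 → ψ₂ = 0.346
  ψ₂ = 0.346: g = -0.0049, g' = -0.258 → ψ₂ = 0.327
  ψ₂ = 0.327: g = -0.0001, g' = -0.250 → ψ₂ = 0.326
Converged at ψ₂ = 0.326.
  ethanol: x = 0.706, y = 0.911
  toluene: x = 0.120, y = 0.056
  n-nonane: x = 0.174, y = 0.033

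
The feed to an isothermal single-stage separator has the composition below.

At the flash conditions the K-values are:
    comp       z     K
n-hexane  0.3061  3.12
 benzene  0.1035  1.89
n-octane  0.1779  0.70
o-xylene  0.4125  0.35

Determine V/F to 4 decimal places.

V/F = 0.3951

Material balance + equilibrium reduce to Σ zᵢ(Kᵢ−1)/(1+V/F(Kᵢ−1)) = 0.
Feasibility: ΣzᵢKᵢ = 1.4196, Σzᵢ/Kᵢ = 1.5856 — both > 1, two phases present.
Newton iteration, V/F⁰ = 0.5:
  V/F = 0.5000: g = -0.08125, g' = -0.7681 → V/F = 0.3942
  V/F = 0.3942: g = 0.00065, g' = -0.7888 → V/F = 0.3951
Converged at V/F = 0.3951.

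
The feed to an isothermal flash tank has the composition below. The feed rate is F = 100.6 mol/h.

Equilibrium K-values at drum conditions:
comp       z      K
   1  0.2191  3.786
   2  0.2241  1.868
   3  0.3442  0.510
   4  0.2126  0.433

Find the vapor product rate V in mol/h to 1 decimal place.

Newton iteration, V/F⁰ = 0.34:
  V/F = 0.3400: g = 0.11196, g' = -0.7730 → V/F = 0.4848
  V/F = 0.4848: g = 0.00912, g' = -0.6635 → V/F = 0.4986
Converged at V/F = 0.4986.
Then V = V/F·F = 0.4986·100.6 = 50.2 mol/h and L = F − V = 50.4 mol/h.

V = 50.2 mol/h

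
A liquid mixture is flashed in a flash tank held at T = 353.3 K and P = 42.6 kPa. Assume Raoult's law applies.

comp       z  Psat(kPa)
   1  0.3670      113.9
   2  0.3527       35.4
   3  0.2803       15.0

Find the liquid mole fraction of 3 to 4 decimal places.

Raoult's law: Kᵢ = Pᵢˢᵃᵗ/P = Pᵢˢᵃᵗ/42.6.
  K_1 = 113.9/42.6 = 2.673709, K_2 = 35.4/42.6 = 0.830986, K_3 = 15.0/42.6 = 0.352113
Newton iteration, V/F⁰ = 0.38:
  V/F = 0.3800: g = 0.07084, g' = -0.6027 → V/F = 0.4975
  V/F = 0.4975: g = 0.00208, g' = -0.5743 → V/F = 0.5012
Converged at V/F = 0.5012.
Compositions from xᵢ = zᵢ/(1+V/F(Kᵢ−1)), yᵢ = Kᵢxᵢ:
  1: x = 0.1996, y = 0.5336
  2: x = 0.3853, y = 0.3202
  3: x = 0.4151, y = 0.1462

x_3 = 0.4151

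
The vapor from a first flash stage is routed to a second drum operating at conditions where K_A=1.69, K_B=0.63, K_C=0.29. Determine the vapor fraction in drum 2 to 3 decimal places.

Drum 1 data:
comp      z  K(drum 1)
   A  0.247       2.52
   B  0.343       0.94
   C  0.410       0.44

V/F (drum 2) = 0.154

Drum 1:
Material balance + equilibrium reduce to Σ zᵢ(Kᵢ−1)/(1+ψ₁(Kᵢ−1)) = 0.
g(0) = ΣzᵢKᵢ − 1 = 0.125 and g(1) = 1 − Σzᵢ/Kᵢ = -0.395, so a root lies in (0, 1).
Iterate (Newton) starting at ψ₁ = 0.5:
  ψ₁ = 0.500: g = -0.1268, g' = -0.434 → ψ₁ = 0.208
  ψ₁ = 0.208: g = 0.0048, g' = -0.496 → ψ₁ = 0.217
Converged at ψ₁ = 0.217.
Drum-1 compositions:
  A: x = 0.186, y = 0.468
  B: x = 0.348, y = 0.327
  C: x = 0.467, y = 0.205
Drum-2 feed = drum-1 vapor: z₂ = (0.4679, 0.3267, 0.2054).
Drum 2:
Rachford–Rice: g(ψ₂) = Σ zᵢ(Kᵢ−1)/(1+ψ₂(Kᵢ−1)) = 0.
Check two-phase: ΣzᵢKᵢ = 1.056 > 1 and Σzᵢ/Kᵢ = 1.504 > 1, so g(0) = 0.056 > 0 and g(1) = -0.504 < 0.
Iterate (Newton) starting at ψ₂ = 0.63:
  ψ₂ = 0.630: g = -0.1964, g' = -0.523 → ψ₂ = 0.255
  ψ₂ = 0.255: g = -0.0368, g' = -0.370 → ψ₂ = 0.155
  ψ₂ = 0.155: g = -0.0004, g' = -0.363 → ψ₂ = 0.154
Converged at ψ₂ = 0.154.
  A: x = 0.423, y = 0.715
  B: x = 0.346, y = 0.218
  C: x = 0.231, y = 0.067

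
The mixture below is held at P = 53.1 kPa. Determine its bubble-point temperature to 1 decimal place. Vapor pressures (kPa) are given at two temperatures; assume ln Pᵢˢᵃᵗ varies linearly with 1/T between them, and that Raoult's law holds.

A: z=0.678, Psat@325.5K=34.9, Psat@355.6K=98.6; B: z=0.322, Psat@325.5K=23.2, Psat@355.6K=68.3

Bubble-point temperature: ΣzᵢPᵢˢᵃᵗ(T) = P. Interpolate ln Pᵢˢᵃᵗ = aᵢ + bᵢ/T.
  T = 325.5 K: ΣzᵢPᵢˢᵃᵗ = 31.13 kPa
  T = 355.6 K: ΣzᵢPᵢˢᵃᵗ = 88.84 kPa
  T = 340.6 K: ΣzᵢPᵢˢᵃᵗ = 53.92 kPa
  T = 333.1 K: ΣzᵢPᵢˢᵃᵗ = 41.30 kPa
  T = 336.9 K: ΣzᵢPᵢˢᵃᵗ = 47.34 kPa
  T = 338.8 K: ΣzᵢPᵢˢᵃᵗ = 50.63 kPa
Interpolating between 338.8 K and 340.6 K gives T ≈ 340.2 K.

T = 340.2 K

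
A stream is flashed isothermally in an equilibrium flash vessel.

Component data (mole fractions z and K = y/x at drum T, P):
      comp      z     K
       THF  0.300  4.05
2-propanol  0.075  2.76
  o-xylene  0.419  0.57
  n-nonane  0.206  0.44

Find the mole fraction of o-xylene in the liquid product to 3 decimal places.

Newton iteration, V/F⁰ = 0.5:
  V/F = 0.500: g = 0.0429, g' = -0.754 → V/F = 0.557
  V/F = 0.557: g = 0.0012, g' = -0.713 → V/F = 0.559
Converged at V/F = 0.559.
Compositions from xᵢ = zᵢ/(1+V/F(Kᵢ−1)), yᵢ = Kᵢxᵢ:
  THF: x = 0.111, y = 0.449
  2-propanol: x = 0.038, y = 0.104
  o-xylene: x = 0.551, y = 0.314
  n-nonane: x = 0.300, y = 0.132

x_o-xylene = 0.551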